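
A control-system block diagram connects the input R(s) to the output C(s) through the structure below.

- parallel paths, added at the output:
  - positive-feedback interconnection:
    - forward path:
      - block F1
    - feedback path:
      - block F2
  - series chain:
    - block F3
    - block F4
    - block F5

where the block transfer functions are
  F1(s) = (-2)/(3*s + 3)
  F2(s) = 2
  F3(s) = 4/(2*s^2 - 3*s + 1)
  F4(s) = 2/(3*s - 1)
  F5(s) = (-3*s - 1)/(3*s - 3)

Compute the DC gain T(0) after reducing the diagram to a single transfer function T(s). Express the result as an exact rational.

Answer: -62/21

Working:
(1) reduce the feedback loop with forward F1 and return F2 = (-2)/(3*s + 7)
(2) combine F3, F4, F5 in series = (-24*s - 8)/(18*s^4 - 51*s^3 + 51*s^2 - 21*s + 3)
(3) combine [F1/(1-F1*F2)], (F3*F4*F5) in parallel = (-36*s^4 + 102*s^3 - 174*s^2 - 150*s - 62)/(54*s^5 - 27*s^4 - 204*s^3 + 294*s^2 - 138*s + 21)
That last expression is T(s); at s = 0 only the constant terms survive, so T(0) = -62/21.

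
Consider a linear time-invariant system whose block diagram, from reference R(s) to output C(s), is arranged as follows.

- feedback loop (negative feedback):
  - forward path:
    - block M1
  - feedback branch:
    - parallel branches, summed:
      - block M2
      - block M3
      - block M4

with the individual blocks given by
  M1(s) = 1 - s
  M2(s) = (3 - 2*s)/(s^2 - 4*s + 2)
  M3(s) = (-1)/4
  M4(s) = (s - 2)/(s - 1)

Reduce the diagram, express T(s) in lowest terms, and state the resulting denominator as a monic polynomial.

First reduce the diagram to T(s).

1. combine M2, M3, M4 in parallel gives (3*s^3 - 27*s^2 + 54*s - 26)/(4*s^3 - 20*s^2 + 24*s - 8)
2. reduce the feedback loop with forward M1 and return (M2+M3+M4) gives (4*s^3 - 20*s^2 + 24*s - 8)/(3*s^3 - 31*s^2 + 70*s - 34)
Step 2 gives the fully reduced T(s), with no common factor left to cancel. The denominator's leading coefficient is 3, so divide each of its coefficients by 3 to get the monic form.

Answer: s^3 - 31*s^2/3 + 70*s/3 - 34/3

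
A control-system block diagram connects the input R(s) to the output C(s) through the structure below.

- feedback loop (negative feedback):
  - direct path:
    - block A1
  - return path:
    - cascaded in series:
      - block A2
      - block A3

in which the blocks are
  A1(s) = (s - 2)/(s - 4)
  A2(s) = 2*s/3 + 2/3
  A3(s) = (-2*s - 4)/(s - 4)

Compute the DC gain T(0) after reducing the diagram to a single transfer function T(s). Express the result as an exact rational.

1. reduce the series chain A2, A3; result (-4*s^2 - 12*s - 8)/(3*s - 12)
2. close the feedback loop around A1, (A2*A3); result (-3*s^2 + 18*s - 24)/(4*s^3 + s^2 + 8*s - 64)
The step-2 result is T(s). Setting s = 0: T(0) = -24/(-64) = 3/8.

Final answer: 3/8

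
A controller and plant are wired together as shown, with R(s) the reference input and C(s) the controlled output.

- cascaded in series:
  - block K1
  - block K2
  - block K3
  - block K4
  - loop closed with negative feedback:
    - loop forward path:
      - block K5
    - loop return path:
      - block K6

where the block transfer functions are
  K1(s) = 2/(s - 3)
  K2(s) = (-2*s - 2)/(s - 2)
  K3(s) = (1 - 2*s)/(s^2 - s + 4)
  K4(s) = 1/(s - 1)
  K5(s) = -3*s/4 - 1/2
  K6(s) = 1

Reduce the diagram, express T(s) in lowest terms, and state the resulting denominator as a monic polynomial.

[1] collapse the loop (K5 forward, K6 return) = (3*s + 2)/(3*s - 2)
[2] combine K1, K2, K3, K4, [K5/(1+K5*K6)] in series = (24*s^3 + 28*s^2 - 4*s - 8)/(3*s^6 - 23*s^5 + 77*s^4 - 165*s^3 + 232*s^2 - 172*s + 48)
That last expression is T(s), already simplified. Scaling its denominator by 1/3 (the reciprocal of the leading coefficient) yields the monic denominator.

Answer: s^6 - 23*s^5/3 + 77*s^4/3 - 55*s^3 + 232*s^2/3 - 172*s/3 + 16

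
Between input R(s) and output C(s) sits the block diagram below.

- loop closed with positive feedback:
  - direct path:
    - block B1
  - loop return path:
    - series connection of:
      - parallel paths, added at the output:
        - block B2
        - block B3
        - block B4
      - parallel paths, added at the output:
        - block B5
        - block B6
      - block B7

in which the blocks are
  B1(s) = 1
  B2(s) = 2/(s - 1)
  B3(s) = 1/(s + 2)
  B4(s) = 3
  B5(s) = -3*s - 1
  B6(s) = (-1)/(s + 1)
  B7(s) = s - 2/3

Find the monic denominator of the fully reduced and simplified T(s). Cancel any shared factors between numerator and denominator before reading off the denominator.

Step 1 - sum the parallel branches B2, B3, B4 = (3*s^2 + 6*s - 3)/(s^2 + s - 2)
Step 2 - parallel reduction of B5, B6 = (-3*s^2 - 4*s - 2)/(s + 1)
Step 3 - multiply (B2+B3+B4), (B5+B6), B7 (series) = (-9*s^5 - 24*s^4 - s^3 + 14*s^2 + 6*s - 4)/(s^3 + 2*s^2 - s - 2)
Step 4 - feedback reduction of B1, ((B2+B3+B4)*(B5+B6)*B7) = (s^3 + 2*s^2 - s - 2)/(9*s^5 + 24*s^4 + 2*s^3 - 12*s^2 - 7*s + 2)
The result of step 4 is T(s) in lowest terms. Its denominator has leading coefficient 9; dividing the denominator through by 9 makes it monic.

Final answer: s^5 + 8*s^4/3 + 2*s^3/9 - 4*s^2/3 - 7*s/9 + 2/9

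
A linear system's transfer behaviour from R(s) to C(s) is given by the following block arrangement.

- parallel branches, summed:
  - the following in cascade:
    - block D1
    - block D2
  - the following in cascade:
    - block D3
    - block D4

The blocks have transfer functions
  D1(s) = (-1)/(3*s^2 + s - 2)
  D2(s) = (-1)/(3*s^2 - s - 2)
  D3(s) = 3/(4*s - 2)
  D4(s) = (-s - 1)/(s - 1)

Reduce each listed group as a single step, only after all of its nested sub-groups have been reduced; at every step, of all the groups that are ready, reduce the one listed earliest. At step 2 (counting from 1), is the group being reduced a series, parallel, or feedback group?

(1) reduce the series chain D1, D2
(2) combine D3, D4 in series
(3) combine (D1*D2), (D3*D4) in parallel
At step 2 the group reduced is series.

Hence the answer: series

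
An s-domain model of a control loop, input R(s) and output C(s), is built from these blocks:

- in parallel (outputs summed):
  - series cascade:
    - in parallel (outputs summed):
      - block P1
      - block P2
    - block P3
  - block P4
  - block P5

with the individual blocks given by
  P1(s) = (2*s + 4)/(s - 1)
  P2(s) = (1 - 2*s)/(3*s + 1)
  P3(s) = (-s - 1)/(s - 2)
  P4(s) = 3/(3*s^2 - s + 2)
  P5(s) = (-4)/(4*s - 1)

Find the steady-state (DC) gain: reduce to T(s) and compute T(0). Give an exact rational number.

1. combine P1, P2 in parallel; result (4*s^2 + 17*s + 3)/(3*s^2 - 2*s - 1)
2. series reduction of (P1+P2), P3; result (-4*s^3 - 21*s^2 - 20*s - 3)/(3*s^3 - 8*s^2 + 3*s + 2)
3. parallel reduction of ((P1+P2)*P3), P4, P5; result (-48*s^6 - 260*s^5 + 15*s^4 - 274*s^3 - 5*s^2 + 12*s - 16)/(36*s^6 - 117*s^5 + 119*s^4 - 75*s^3 + 29*s^2 + 12*s - 4)
DC gain: substitute s = 0 into T(s) from step 3: T(0) = -16/(-4) = 4.

Final answer: 4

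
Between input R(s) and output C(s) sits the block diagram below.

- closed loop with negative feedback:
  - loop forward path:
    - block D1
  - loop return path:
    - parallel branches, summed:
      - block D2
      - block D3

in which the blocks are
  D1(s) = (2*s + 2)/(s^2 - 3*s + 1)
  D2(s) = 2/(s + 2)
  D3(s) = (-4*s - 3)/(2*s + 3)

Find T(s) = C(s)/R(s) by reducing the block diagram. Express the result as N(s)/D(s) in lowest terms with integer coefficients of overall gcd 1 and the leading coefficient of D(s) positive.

Answer: (4*s^3 + 18*s^2 + 26*s + 12)/(2*s^4 - 7*s^3 - 35*s^2 - 25*s + 6)

Working:
Step 1 - add D2, D3 (parallel); result (-4*s^2 - 7*s)/(2*s^2 + 7*s + 6)
Step 2 - close the feedback loop around D1, (D2+D3): this yields T(s), and no further normalization is needed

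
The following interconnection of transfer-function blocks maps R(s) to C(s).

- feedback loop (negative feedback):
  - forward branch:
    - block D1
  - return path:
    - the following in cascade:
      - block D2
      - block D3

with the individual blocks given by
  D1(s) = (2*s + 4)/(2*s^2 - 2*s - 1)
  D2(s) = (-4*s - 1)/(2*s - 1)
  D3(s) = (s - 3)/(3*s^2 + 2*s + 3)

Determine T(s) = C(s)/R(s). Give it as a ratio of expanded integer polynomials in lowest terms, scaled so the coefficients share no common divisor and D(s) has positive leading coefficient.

First reduce the diagram to T(s).

[1] cascade D2, D3: (-4*s^2 + 11*s + 3)/(6*s^3 + s^2 + 4*s - 3)
[2] close the feedback loop around D1, (D2*D3); the result is T(s) itself (integer coefficients, no common factor, positive leading denominator coefficient)

Answer: (12*s^4 + 26*s^3 + 12*s^2 + 10*s - 12)/(12*s^5 - 10*s^4 - 8*s^3 - 9*s^2 + 52*s + 15)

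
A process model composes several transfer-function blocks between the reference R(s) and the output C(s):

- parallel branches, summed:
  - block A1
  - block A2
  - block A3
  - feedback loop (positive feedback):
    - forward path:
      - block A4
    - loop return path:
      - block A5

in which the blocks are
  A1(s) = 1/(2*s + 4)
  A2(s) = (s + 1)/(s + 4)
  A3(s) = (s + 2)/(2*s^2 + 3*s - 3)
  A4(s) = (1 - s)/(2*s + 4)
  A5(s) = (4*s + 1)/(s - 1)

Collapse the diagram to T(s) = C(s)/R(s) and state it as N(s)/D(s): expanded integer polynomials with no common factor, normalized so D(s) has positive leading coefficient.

Step 1 - feedback reduction of A4, A5 -> (1 - s)/(6*s + 5)
Step 2 - sum the parallel branches A1, A2, A3, [A4/(1-A4*A5)], which is the overall transfer function T(s) = C(s)/R(s) in lowest terms

Hence the answer: (20*s^5 + 126*s^4 + 360*s^3 + 543*s^2 + 323*s - 8)/(24*s^5 + 200*s^4 + 522*s^3 + 382*s^2 - 228*s - 240)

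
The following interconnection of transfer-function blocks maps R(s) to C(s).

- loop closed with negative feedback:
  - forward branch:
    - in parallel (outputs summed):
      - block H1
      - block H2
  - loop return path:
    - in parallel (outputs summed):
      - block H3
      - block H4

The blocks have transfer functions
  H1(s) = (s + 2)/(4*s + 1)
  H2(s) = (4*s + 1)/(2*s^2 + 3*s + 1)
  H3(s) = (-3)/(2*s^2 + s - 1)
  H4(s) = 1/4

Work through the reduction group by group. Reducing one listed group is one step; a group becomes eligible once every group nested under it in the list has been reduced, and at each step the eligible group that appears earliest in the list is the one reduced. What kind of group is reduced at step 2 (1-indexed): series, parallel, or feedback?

Step 1 - combine H1, H2 in parallel
Step 2 - parallel reduction of H3, H4
Step 3 - close the feedback loop around (H1+H2), (H3+H4)
At step 2 the group reduced is parallel.

Answer: parallel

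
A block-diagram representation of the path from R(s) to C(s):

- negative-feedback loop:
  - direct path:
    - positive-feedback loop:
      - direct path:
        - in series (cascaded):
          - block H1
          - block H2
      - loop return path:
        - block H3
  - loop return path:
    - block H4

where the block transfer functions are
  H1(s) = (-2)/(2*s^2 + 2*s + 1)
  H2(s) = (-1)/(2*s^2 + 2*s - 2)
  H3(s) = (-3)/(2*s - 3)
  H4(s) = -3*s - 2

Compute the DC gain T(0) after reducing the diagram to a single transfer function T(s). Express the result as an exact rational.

Step 1 - reduce the series chain H1, H2 -> 1/(2*s^4 + 4*s^3 + s^2 - s - 1)
Step 2 - reduce the feedback loop with forward (H1*H2) and return H3 -> (2*s - 3)/(4*s^5 + 2*s^4 - 10*s^3 - 5*s^2 + s + 6)
Step 3 - close the feedback loop around [(H1*H2)/(1-(H1*H2)*H3)], H4 -> (2*s - 3)/(4*s^5 + 2*s^4 - 10*s^3 - 11*s^2 + 6*s + 12)
That last expression is T(s); at s = 0 only the constant terms survive, so T(0) = -3/12 = -1/4.

Therefore the answer is -1/4.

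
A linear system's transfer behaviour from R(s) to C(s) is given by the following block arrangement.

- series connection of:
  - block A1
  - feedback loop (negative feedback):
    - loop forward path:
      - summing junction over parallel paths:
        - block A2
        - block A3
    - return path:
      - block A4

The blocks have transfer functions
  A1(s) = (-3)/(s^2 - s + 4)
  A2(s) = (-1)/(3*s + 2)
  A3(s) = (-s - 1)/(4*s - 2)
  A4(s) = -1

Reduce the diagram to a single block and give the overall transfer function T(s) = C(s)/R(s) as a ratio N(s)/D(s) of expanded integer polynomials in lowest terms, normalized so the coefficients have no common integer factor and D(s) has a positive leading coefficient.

Step 1 - combine A2, A3 in parallel; result (-3*s^2 - 9*s)/(12*s^2 + 2*s - 4)
Step 2 - close the feedback loop around (A2+A3), A4; result (-3*s^2 - 9*s)/(15*s^2 + 11*s - 4)
Step 3 - combine A1, [(A2+A3)/(1+(A2+A3)*A4)] in series, giving the overall T(s)

Hence the answer: (9*s^2 + 27*s)/(15*s^4 - 4*s^3 + 45*s^2 + 48*s - 16)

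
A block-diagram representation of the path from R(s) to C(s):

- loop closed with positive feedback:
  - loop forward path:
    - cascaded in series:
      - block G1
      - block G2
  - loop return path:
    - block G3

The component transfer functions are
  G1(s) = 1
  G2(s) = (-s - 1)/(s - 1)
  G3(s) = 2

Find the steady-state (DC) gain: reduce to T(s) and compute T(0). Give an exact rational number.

Answer: -1

Working:
1. series reduction of G1, G2 = (-s - 1)/(s - 1)
2. apply the feedback formula to (G1*G2), G3 = (-s - 1)/(3*s + 1)
DC gain: substitute s = 0 into T(s) from step 2: T(0) = -1/1 = -1.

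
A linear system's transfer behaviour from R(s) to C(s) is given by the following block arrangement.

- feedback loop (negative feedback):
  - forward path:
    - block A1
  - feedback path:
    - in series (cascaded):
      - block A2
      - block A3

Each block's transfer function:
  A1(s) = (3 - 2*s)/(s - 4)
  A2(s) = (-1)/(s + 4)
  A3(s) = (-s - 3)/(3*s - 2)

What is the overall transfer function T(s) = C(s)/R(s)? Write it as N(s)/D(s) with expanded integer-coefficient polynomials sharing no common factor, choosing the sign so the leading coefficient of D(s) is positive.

Reducing step by step:

Step 1. series reduction of A2, A3 = (s + 3)/(3*s^2 + 10*s - 8)
Step 2. reduce the feedback loop with forward A1 and return (A2*A3), giving the overall T(s)

Answer: (-6*s^3 - 11*s^2 + 46*s - 24)/(3*s^3 - 4*s^2 - 51*s + 41)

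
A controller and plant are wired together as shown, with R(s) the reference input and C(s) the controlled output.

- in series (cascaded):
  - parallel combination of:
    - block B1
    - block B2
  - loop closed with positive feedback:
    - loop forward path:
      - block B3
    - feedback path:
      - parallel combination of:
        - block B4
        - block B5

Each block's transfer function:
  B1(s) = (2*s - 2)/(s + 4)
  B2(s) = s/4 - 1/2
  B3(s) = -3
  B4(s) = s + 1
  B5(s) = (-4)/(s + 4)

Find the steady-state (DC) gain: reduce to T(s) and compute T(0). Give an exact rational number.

Step 1: parallel reduction of B1, B2 = (s^2 + 10*s - 16)/(4*s + 16)
Step 2: combine B4, B5 in parallel = (s^2 + 5*s)/(s + 4)
Step 3: close the feedback loop around B3, (B4+B5) = (-3*s - 12)/(3*s^2 + 16*s + 4)
Step 4: reduce the series chain (B1+B2), [B3/(1-B3*(B4+B5))] = (-3*s^2 - 30*s + 48)/(12*s^2 + 64*s + 16)
Step 4 gives the overall T(s). Then T(0) = 48/16 = 3.

Therefore the answer is 3.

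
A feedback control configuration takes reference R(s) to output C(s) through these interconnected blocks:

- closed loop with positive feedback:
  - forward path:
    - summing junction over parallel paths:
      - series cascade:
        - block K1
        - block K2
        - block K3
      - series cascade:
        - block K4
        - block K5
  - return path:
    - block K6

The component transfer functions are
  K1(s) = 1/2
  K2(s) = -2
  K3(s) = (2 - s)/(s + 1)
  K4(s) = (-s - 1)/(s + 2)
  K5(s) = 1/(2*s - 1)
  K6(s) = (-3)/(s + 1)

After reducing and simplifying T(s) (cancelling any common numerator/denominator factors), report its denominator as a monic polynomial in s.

The answer is s^4 + 13*s^3/2 - 31*s/2 + 7/2.

Reasoning:
Step 1 - reduce the series chain K1, K2, K3; result (s - 2)/(s + 1)
Step 2 - reduce the series chain K4, K5; result (-s - 1)/(2*s^2 + 3*s - 2)
Step 3 - parallel reduction of (K1*K2*K3), (K4*K5); result (2*s^3 - 2*s^2 - 10*s + 3)/(2*s^3 + 5*s^2 + s - 2)
Step 4 - close the feedback loop around ((K1*K2*K3)+(K4*K5)), K6; result (2*s^4 - 12*s^2 - 7*s + 3)/(2*s^4 + 13*s^3 - 31*s + 7)
That last expression is T(s), already simplified. Scaling its denominator by 1/2 (the reciprocal of the leading coefficient) yields the monic denominator.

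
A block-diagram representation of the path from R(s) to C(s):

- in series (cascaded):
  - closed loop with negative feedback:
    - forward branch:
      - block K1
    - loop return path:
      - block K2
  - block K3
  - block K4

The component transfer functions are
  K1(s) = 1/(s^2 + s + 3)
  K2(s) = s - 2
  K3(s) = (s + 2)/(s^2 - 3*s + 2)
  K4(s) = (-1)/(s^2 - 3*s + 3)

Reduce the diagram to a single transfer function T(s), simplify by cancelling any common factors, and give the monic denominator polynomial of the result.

Reducing step by step:

1. close the feedback loop around K1, K2 gives 1/(s^2 + 2*s + 1)
2. combine [K1/(1+K1*K2)], K3, K4 in series gives (-s - 2)/(s^6 - 4*s^5 + 3*s^4 + 7*s^3 - 10*s^2 - 3*s + 6)
No further cancellation is possible in the step-2 result, so that is T(s). Its denominator is already monic.

Answer: s^6 - 4*s^5 + 3*s^4 + 7*s^3 - 10*s^2 - 3*s + 6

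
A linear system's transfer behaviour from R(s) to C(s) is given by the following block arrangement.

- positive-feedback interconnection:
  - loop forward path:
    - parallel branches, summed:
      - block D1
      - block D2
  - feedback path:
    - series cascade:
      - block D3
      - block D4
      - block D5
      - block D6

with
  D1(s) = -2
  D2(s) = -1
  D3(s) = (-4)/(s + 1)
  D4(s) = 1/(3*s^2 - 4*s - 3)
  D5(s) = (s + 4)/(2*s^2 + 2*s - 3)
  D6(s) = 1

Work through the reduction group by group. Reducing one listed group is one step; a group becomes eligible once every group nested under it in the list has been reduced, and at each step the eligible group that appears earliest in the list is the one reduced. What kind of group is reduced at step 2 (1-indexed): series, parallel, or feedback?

Step 1: sum the parallel branches D1, D2
Step 2: reduce the series chain D3, D4, D5, D6
Step 3: collapse the loop ((D1+D2) forward, (D3*D4*D5*D6) return)
The group at step 2 is a series group.

Answer: series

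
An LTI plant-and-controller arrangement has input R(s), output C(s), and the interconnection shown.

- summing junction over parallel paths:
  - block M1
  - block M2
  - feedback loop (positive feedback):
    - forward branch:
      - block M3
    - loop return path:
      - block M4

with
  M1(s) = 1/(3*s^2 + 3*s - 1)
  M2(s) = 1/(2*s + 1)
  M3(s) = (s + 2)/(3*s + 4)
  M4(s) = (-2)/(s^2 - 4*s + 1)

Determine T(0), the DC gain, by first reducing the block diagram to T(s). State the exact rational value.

First reduce the diagram to T(s).

Step 1: reduce the feedback loop with forward M3 and return M4 = (s^3 - 2*s^2 - 7*s + 2)/(3*s^3 - 8*s^2 - 11*s + 8)
Step 2: sum the parallel branches M1, M2, [M3/(1-M3*M4)] = (6*s^6 + 6*s^5 - 68*s^4 - 127*s^3 - 18*s^2 + 49*s - 2)/(18*s^6 - 21*s^5 - 135*s^4 - 62*s^3 + 69*s^2 + 19*s - 8)
The step-2 result is T(s). Setting s = 0: T(0) = -2/(-8) = 1/4.

Answer: 1/4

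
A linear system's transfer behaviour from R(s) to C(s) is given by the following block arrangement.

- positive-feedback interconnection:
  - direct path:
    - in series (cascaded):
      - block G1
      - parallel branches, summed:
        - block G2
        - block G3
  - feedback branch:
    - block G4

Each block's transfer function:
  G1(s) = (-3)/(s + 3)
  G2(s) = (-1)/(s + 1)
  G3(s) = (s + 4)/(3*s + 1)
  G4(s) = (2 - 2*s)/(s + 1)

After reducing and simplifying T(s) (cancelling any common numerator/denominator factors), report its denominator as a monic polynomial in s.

First reduce the diagram to T(s).

[1] combine G2, G3 in parallel; result (s^2 + 2*s + 3)/(3*s^2 + 4*s + 1)
[2] series reduction of G1, (G2+G3); result (-3*s^2 - 6*s - 9)/(3*s^3 + 13*s^2 + 13*s + 3)
[3] close the feedback loop around (G1*(G2+G3)), G4; result (-3*s^3 - 9*s^2 - 15*s - 9)/(3*s^4 + 10*s^3 + 20*s^2 + 10*s + 21)
T(s) is the step-3 result (common factors already cancelled). Leading coefficient of the denominator: 3. Divide through by 3 for the monic polynomial.

Answer: s^4 + 10*s^3/3 + 20*s^2/3 + 10*s/3 + 7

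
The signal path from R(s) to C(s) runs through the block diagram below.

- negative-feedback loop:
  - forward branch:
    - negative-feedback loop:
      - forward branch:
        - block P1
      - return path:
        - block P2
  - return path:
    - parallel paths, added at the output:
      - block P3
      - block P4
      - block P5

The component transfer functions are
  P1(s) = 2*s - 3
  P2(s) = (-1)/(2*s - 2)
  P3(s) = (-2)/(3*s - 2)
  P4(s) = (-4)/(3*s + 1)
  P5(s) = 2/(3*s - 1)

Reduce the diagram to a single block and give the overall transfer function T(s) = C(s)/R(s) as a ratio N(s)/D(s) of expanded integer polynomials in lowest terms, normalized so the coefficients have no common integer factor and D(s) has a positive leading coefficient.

[1] feedback reduction of P1, P2; result 4*s^2 - 10*s + 6
[2] parallel reduction of P3, P4, P5; result (-36*s^2 + 30*s - 10)/(27*s^3 - 18*s^2 - 3*s + 2)
[3] feedback reduction of [P1/(1+P1*P2)], (P3+P4+P5); the result is T(s) itself (integer coefficients, no common factor, positive leading denominator coefficient)

Therefore the answer is (-108*s^5 + 342*s^4 - 330*s^3 + 70*s^2 + 38*s - 12)/(144*s^4 - 507*s^3 + 574*s^2 - 277*s + 58).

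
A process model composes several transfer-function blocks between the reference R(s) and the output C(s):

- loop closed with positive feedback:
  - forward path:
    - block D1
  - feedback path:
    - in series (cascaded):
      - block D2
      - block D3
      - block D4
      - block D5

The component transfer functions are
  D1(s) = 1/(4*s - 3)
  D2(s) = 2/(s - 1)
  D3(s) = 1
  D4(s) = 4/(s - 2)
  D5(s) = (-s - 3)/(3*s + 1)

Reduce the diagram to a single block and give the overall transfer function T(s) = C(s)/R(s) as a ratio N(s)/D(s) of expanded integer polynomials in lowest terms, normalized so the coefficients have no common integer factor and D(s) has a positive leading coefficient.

Step 1 - reduce the series chain D2, D3, D4, D5 -> (-8*s - 24)/(3*s^3 - 8*s^2 + 3*s + 2)
Step 2 - reduce the feedback loop with forward D1 and return (D2*D3*D4*D5): this yields T(s), and no further normalization is needed

Hence the answer: (3*s^3 - 8*s^2 + 3*s + 2)/(12*s^4 - 41*s^3 + 36*s^2 + 7*s + 18)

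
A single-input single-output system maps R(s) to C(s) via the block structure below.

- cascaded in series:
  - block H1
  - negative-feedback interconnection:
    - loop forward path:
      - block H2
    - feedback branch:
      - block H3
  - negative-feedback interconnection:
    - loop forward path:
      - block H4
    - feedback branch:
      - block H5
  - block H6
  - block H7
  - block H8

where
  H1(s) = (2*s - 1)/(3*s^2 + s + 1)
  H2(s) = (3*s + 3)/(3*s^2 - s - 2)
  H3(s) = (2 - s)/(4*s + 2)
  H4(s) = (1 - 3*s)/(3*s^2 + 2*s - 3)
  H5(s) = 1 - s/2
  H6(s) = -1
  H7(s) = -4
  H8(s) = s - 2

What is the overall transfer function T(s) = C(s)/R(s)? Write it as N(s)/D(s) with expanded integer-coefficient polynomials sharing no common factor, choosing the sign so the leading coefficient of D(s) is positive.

[1] collapse the loop (H2 forward, H3 return); result (12*s^2 + 18*s + 6)/(12*s^3 - s^2 - 7*s + 2)
[2] feedback reduction of H4, H5; result (2 - 6*s)/(9*s^2 - 3*s - 4)
[3] multiply H1, [H2/(1+H2*H3)], [H4/(1+H4*H5)], H6, H7, H8 (series), which is the overall transfer function T(s) = C(s)/R(s) in lowest terms

Hence the answer: (-192*s^4 + 192*s^3 + 432*s^2 - 48*s - 96)/(108*s^6 + 27*s^5 - 78*s^4 - 34*s^3 - 11*s^2 + 10*s + 8)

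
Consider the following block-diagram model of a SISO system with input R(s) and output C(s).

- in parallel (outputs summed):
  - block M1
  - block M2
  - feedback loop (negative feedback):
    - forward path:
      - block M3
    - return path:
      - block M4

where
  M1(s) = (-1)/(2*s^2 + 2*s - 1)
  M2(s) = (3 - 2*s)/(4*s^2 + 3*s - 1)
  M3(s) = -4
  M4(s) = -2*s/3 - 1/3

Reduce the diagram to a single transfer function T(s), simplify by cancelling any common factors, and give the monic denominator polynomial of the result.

1. close the feedback loop around M3, M4; result (-12)/(8*s + 7)
2. parallel reduction of M1, M2, [M3/(1+M3*M4)]; result (-128*s^4 - 212*s^3 + 26*s^2 + 79*s - 26)/(64*s^5 + 168*s^4 + 98*s^3 - 40*s^2 - 27*s + 7)
That last expression is T(s), already simplified. Scaling its denominator by 1/64 (the reciprocal of the leading coefficient) yields the monic denominator.

Answer: s^5 + 21*s^4/8 + 49*s^3/32 - 5*s^2/8 - 27*s/64 + 7/64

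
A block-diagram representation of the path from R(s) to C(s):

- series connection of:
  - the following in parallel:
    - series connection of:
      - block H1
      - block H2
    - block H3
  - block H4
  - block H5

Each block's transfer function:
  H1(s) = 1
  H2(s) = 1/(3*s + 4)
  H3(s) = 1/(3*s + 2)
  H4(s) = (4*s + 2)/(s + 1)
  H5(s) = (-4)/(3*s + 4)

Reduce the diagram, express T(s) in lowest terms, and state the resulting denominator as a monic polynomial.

First reduce the diagram to T(s).

1. combine H1, H2 in series; result 1/(3*s + 4)
2. sum the parallel branches (H1*H2), H3; result (6*s + 6)/(9*s^2 + 18*s + 8)
3. cascade ((H1*H2)+H3), H4, H5; result (-96*s - 48)/(27*s^3 + 90*s^2 + 96*s + 32)
That last expression is T(s), already simplified. Scaling its denominator by 1/27 (the reciprocal of the leading coefficient) yields the monic denominator.

Answer: s^3 + 10*s^2/3 + 32*s/9 + 32/27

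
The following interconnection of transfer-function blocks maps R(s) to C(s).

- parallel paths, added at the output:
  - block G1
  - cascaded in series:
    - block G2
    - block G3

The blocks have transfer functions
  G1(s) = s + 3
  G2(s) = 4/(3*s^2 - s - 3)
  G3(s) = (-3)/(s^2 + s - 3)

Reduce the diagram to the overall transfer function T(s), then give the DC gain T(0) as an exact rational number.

Step 1. reduce the series chain G2, G3; result (-12)/(3*s^4 + 2*s^3 - 13*s^2 + 9)
Step 2. add G1, (G2*G3) (parallel); result (3*s^5 + 11*s^4 - 7*s^3 - 39*s^2 + 9*s + 15)/(3*s^4 + 2*s^3 - 13*s^2 + 9)
DC gain: substitute s = 0 into T(s) from step 2: T(0) = 15/9 = 5/3.

Hence the answer: 5/3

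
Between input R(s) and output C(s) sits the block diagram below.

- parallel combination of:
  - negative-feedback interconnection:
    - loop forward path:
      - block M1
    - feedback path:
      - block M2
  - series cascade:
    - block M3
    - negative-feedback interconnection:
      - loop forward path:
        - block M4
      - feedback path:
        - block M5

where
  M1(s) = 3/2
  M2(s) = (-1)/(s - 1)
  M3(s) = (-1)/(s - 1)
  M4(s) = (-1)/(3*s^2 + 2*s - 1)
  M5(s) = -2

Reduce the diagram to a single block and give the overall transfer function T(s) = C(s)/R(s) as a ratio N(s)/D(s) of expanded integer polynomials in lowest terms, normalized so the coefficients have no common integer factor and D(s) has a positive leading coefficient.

Reducing step by step:

Step 1 - reduce the feedback loop with forward M1 and return M2 -> (3*s - 3)/(2*s - 5)
Step 2 - collapse the loop (M4 forward, M5 return) -> (-1)/(3*s^2 + 2*s + 1)
Step 3 - combine M3, [M4/(1+M4*M5)] in series -> 1/(3*s^3 - s^2 - s - 1)
Step 4 - reduce the parallel group [M1/(1+M1*M2)], (M3*[M4/(1+M4*M5)]): this yields T(s), and no further normalization is needed

Answer: (9*s^4 - 12*s^3 + 2*s - 2)/(6*s^4 - 17*s^3 + 3*s^2 + 3*s + 5)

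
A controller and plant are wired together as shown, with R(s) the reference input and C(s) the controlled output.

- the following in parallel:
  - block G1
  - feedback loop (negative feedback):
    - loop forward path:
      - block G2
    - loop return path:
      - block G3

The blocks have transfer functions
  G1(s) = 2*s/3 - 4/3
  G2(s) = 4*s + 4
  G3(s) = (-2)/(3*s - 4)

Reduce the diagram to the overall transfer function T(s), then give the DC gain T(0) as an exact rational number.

Step 1. collapse the loop (G2 forward, G3 return); result (-12*s^2 + 4*s + 16)/(5*s + 12)
Step 2. parallel reduction of G1, [G2/(1+G2*G3)]; result (-26*s^2 + 16*s)/(15*s + 36)
That last expression is T(s); at s = 0 only the constant terms survive, so T(0) = 0/36 = 0.

Answer: 0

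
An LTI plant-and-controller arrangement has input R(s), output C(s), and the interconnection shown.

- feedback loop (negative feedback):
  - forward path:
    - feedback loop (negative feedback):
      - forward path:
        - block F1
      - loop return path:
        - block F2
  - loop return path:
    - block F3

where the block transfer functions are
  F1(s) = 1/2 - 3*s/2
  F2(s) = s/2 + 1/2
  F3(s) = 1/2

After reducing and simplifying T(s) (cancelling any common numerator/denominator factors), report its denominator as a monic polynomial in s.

(1) apply the feedback formula to F1, F2 = (6*s - 2)/(3*s^2 + 2*s - 5)
(2) close the feedback loop around [F1/(1+F1*F2)], F3 = (6*s - 2)/(3*s^2 + 5*s - 6)
Step 2 gives the fully reduced T(s), with no common factor left to cancel. The denominator's leading coefficient is 3, so divide each of its coefficients by 3 to get the monic form.

Answer: s^2 + 5*s/3 - 2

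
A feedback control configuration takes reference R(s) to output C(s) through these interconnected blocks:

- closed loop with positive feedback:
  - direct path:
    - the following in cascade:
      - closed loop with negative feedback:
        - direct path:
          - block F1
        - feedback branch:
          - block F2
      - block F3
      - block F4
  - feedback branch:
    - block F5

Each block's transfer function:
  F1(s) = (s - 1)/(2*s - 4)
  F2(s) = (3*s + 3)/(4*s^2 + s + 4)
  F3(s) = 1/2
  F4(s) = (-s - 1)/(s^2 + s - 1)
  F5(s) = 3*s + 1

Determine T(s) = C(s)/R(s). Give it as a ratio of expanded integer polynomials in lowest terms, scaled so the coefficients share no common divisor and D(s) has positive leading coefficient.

Reducing step by step:

Step 1. apply the feedback formula to F1, F2 gives (4*s^3 - 3*s^2 + 3*s - 4)/(8*s^3 - 11*s^2 + 4*s - 19)
Step 2. combine [F1/(1+F1*F2)], F3, F4 in series gives (-4*s^4 - s^3 + s + 4)/(16*s^5 - 6*s^4 - 30*s^3 - 8*s^2 - 46*s + 38)
Step 3. close the feedback loop around ([F1/(1+F1*F2)]*F3*F4), F5 - this is the overall T(s), already in the required normalized form

Answer: (-4*s^4 - s^3 + s + 4)/(28*s^5 + s^4 - 29*s^3 - 11*s^2 - 59*s + 34)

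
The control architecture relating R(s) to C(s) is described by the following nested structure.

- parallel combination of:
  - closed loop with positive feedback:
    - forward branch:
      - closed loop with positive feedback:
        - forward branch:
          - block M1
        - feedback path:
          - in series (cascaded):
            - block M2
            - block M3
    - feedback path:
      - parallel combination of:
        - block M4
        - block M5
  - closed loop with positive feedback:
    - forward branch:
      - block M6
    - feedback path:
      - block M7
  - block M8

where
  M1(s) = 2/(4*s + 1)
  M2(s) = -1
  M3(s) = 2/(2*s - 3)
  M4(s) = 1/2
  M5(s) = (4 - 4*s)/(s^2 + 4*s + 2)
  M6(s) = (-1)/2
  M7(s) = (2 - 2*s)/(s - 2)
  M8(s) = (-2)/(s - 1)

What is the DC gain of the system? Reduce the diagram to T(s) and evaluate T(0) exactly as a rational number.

Answer: 5/8

Working:
Step 1 - cascade M2, M3; result (-2)/(2*s - 3)
Step 2 - feedback reduction of M1, (M2*M3); result (4*s - 6)/(8*s^2 - 10*s + 1)
Step 3 - combine M4, M5 in parallel; result (s^2 - 4*s + 10)/(2*s^2 + 8*s + 4)
Step 4 - collapse the loop ([M1/(1-M1*(M2*M3))] forward, (M4+M5) return); result (2*s^3 + 5*s^2 - 8*s - 6)/(4*s^4 + 10*s^3 - 6*s^2 - 24*s + 16)
Step 5 - close the feedback loop around M6, M7; result s/2 - 1
Step 6 - add [[M1/(1-M1*(M2*M3))]/(1-[M1/(1-M1*(M2*M3))]*(M4+M5))], [M6/(1-M6*M7)], M8 (parallel); result (2*s^5 + s^4 - 19*s^3 - 29*s^2 + 8*s + 10)/(4*s^4 + 10*s^3 - 6*s^2 - 24*s + 16)
Step 6 gives the overall T(s). Then T(0) = 10/16 = 5/8.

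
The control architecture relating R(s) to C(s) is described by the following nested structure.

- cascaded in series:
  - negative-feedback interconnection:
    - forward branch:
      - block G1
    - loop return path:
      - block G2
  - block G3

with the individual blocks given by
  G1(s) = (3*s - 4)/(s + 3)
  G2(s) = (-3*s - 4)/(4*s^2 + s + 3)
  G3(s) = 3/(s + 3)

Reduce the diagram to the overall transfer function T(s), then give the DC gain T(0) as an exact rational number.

(1) reduce the feedback loop with forward G1 and return G2; result (12*s^3 - 13*s^2 + 5*s - 12)/(4*s^3 + 4*s^2 + 6*s + 25)
(2) combine [G1/(1+G1*G2)], G3 in series; result (36*s^3 - 39*s^2 + 15*s - 36)/(4*s^4 + 16*s^3 + 18*s^2 + 43*s + 75)
The step-2 result is T(s). Setting s = 0: T(0) = -36/75 = -12/25.

Hence the answer: -12/25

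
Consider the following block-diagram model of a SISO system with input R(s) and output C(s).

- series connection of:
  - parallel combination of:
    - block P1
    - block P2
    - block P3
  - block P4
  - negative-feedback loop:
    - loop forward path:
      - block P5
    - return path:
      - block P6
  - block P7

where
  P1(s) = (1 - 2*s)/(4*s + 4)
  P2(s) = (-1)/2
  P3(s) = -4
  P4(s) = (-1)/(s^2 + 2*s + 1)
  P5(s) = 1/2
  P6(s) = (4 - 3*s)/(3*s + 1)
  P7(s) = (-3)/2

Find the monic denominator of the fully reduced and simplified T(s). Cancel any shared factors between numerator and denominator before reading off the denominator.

1. reduce the parallel group P1, P2, P3: (-20*s - 17)/(4*s + 4)
2. close the feedback loop around P5, P6: (3*s + 1)/(3*s + 6)
3. combine (P1+P2+P3), P4, [P5/(1+P5*P6)], P7 in series: (-60*s^2 - 71*s - 17)/(8*s^4 + 40*s^3 + 72*s^2 + 56*s + 16)
Step 3 gives the fully reduced T(s), with no common factor left to cancel. The denominator's leading coefficient is 8, so divide each of its coefficients by 8 to get the monic form.

Final answer: s^4 + 5*s^3 + 9*s^2 + 7*s + 2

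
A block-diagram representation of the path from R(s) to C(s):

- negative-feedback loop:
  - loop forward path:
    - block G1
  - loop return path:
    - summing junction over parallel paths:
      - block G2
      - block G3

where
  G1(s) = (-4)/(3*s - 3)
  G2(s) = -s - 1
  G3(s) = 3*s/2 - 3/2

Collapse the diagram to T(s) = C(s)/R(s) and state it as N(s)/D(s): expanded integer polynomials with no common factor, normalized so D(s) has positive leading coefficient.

Step 1. parallel reduction of G2, G3: s/2 - 5/2
Step 2. feedback reduction of G1, (G2+G3); the result is T(s) itself (integer coefficients, no common factor, positive leading denominator coefficient)

Answer: (-4)/(s + 7)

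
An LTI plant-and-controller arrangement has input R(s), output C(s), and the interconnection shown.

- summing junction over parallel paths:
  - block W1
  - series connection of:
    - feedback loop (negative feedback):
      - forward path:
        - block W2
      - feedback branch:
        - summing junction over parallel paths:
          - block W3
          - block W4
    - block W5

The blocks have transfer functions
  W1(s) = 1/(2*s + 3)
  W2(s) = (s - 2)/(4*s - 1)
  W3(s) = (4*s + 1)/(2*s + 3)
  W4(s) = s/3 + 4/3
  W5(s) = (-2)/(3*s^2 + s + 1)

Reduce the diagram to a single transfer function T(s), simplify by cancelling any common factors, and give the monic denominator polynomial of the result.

Reducing step by step:

Step 1 - sum the parallel branches W3, W4, giving (2*s^2 + 23*s + 15)/(6*s + 9)
Step 2 - apply the feedback formula to W2, (W3+W4), giving (6*s^2 - 3*s - 18)/(2*s^3 + 43*s^2 - s - 39)
Step 3 - series reduction of [W2/(1+W2*(W3+W4))], W5, giving (-12*s^2 + 6*s + 36)/(6*s^5 + 131*s^4 + 42*s^3 - 75*s^2 - 40*s - 39)
Step 4 - add W1, ([W2/(1+W2*(W3+W4))]*W5) (parallel), giving (6*s^5 + 131*s^4 + 18*s^3 - 99*s^2 + 50*s + 69)/(12*s^6 + 280*s^5 + 477*s^4 - 24*s^3 - 305*s^2 - 198*s - 117)
No further cancellation is possible in the step-4 result, so that is T(s). Its denominator becomes monic after dividing by the leading coefficient 12.

Answer: s^6 + 70*s^5/3 + 159*s^4/4 - 2*s^3 - 305*s^2/12 - 33*s/2 - 39/4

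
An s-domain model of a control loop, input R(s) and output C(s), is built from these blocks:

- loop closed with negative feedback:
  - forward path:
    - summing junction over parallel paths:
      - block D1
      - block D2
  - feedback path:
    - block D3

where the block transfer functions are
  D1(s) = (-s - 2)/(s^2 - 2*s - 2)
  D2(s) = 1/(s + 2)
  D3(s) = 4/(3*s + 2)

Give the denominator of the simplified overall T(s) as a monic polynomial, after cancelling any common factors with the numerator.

Step 1: combine D1, D2 in parallel -> (-6*s - 6)/(s^3 - 6*s - 4)
Step 2: close the feedback loop around (D1+D2), D3 -> (-18*s^2 - 30*s - 12)/(3*s^4 + 2*s^3 - 18*s^2 - 48*s - 32)
The result of step 2 is T(s) in lowest terms. Its denominator has leading coefficient 3; dividing the denominator through by 3 makes it monic.

Therefore the answer is s^4 + 2*s^3/3 - 6*s^2 - 16*s - 32/3.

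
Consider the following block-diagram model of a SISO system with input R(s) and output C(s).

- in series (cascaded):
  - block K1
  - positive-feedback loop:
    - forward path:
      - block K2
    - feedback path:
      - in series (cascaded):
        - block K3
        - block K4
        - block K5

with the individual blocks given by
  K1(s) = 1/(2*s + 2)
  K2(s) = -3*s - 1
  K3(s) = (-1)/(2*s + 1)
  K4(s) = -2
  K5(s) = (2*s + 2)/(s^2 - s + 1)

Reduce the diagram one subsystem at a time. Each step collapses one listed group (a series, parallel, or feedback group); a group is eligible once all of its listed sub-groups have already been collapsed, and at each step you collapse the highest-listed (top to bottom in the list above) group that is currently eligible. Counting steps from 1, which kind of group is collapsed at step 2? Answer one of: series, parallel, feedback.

Step 1 - multiply K3, K4, K5 (series)
Step 2 - close the feedback loop around K2, (K3*K4*K5)
Step 3 - multiply K1, [K2/(1-K2*(K3*K4*K5))] (series)
The group at step 2 is a feedback group.

Answer: feedback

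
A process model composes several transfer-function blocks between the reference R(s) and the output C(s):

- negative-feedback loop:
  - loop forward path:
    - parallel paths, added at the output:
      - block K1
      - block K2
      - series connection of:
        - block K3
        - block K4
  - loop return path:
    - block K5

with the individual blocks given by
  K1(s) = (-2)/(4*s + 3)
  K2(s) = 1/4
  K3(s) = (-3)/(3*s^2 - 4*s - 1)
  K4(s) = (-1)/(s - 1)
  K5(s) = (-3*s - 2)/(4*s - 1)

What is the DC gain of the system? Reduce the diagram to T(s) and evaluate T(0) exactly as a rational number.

Reducing step by step:

(1) multiply K3, K4 (series), giving 3/(3*s^3 - 7*s^2 + 3*s + 1)
(2) reduce the parallel group K1, K2, (K3*K4), giving (12*s^4 - 43*s^3 + 47*s^2 + 37*s + 31)/(48*s^4 - 76*s^3 - 36*s^2 + 52*s + 12)
(3) collapse the loop ((K1+K2+(K3*K4)) forward, K5 return), giving (48*s^5 - 184*s^4 + 231*s^3 + 101*s^2 + 87*s - 31)/(156*s^5 - 247*s^4 - 123*s^3 + 39*s^2 - 171*s - 74)
The step-3 result is T(s). Setting s = 0: T(0) = -31/(-74) = 31/74.

Answer: 31/74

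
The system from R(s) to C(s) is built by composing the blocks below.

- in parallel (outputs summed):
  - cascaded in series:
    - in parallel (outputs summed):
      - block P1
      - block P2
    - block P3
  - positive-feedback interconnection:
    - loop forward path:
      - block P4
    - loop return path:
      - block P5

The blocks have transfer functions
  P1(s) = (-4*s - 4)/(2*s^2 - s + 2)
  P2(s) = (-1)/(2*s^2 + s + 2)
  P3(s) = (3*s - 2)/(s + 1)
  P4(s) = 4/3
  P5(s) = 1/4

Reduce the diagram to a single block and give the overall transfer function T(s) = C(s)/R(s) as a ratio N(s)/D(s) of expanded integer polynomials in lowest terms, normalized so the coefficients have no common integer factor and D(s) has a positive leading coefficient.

The answer is (8*s^5 - 16*s^4 - 12*s^3 + 9*s^2 + 28)/(4*s^5 + 4*s^4 + 7*s^3 + 7*s^2 + 4*s + 4).

Reasoning:
Step 1. parallel reduction of P1, P2, giving (-8*s^3 - 14*s^2 - 11*s - 10)/(4*s^4 + 7*s^2 + 4)
Step 2. cascade (P1+P2), P3, giving (-24*s^4 - 26*s^3 - 5*s^2 - 8*s + 20)/(4*s^5 + 4*s^4 + 7*s^3 + 7*s^2 + 4*s + 4)
Step 3. close the feedback loop around P4, P5, giving 2
Step 4. combine ((P1+P2)*P3), [P4/(1-P4*P5)] in parallel, giving the overall T(s)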